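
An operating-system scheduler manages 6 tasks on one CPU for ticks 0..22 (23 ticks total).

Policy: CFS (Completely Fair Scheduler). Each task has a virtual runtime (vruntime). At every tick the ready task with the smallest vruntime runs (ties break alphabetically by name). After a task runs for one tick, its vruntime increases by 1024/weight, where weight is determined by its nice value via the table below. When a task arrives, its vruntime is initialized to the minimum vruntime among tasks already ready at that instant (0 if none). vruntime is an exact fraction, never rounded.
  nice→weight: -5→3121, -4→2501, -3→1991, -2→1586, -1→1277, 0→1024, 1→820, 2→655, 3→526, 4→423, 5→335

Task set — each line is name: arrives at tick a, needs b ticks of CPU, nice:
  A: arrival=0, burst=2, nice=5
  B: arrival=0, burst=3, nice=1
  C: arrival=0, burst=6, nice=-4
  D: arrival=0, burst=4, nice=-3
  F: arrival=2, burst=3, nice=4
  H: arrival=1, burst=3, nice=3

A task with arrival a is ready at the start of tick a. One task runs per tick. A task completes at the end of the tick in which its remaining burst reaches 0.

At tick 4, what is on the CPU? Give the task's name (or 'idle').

running at tick 4 = F

t=0: vr[A=0 B=0 C=0 D=0] → run A
t=1: vr[A=1024/335 B=0 C=0 D=0 H=0] → run B
t=2: vr[A=1024/335 B=256/205 C=0 D=0 F=0 H=0] → run C
t=3: vr[A=1024/335 B=256/205 C=1024/2501 D=0 F=0 H=0] → run D
t=4: vr[A=1024/335 B=256/205 C=1024/2501 D=1024/1991 F=0 H=0] → run F
t=5: vr[A=1024/335 B=256/205 C=1024/2501 D=1024/1991 F=1024/423 H=0] → run H
t=6: vr[A=1024/335 B=256/205 C=1024/2501 D=1024/1991 F=1024/423 H=512/263] → run C
t=7: vr[A=1024/335 B=256/205 C=2048/2501 D=1024/1991 F=1024/423 H=512/263] → run D
t=8: vr[A=1024/335 B=256/205 C=2048/2501 D=2048/1991 F=1024/423 H=512/263] → run C
t=9: vr[A=1024/335 B=256/205 C=3072/2501 D=2048/1991 F=1024/423 H=512/263] → run D
t=10: vr[A=1024/335 B=256/205 C=3072/2501 D=3072/1991 F=1024/423 H=512/263] → run C
t=11: vr[A=1024/335 B=256/205 C=4096/2501 D=3072/1991 F=1024/423 H=512/263] → run B
t=12: vr[A=1024/335 B=512/205 C=4096/2501 D=3072/1991 F=1024/423 H=512/263] → run D
t=13: vr[A=1024/335 B=512/205 C=4096/2501 F=1024/423 H=512/263] → run C
t=14: vr[A=1024/335 B=512/205 C=5120/2501 F=1024/423 H=512/263] → run H
t=15: vr[A=1024/335 B=512/205 C=5120/2501 F=1024/423 H=1024/263] → run C
t=16: vr[A=1024/335 B=512/205 F=1024/423 H=1024/263] → run F
t=17: vr[A=1024/335 B=512/205 F=2048/423 H=1024/263] → run B
t=18: vr[A=1024/335 F=2048/423 H=1024/263] → run A
t=19: vr[F=2048/423 H=1024/263] → run H
t=20: vr[F=2048/423] → run F
t=21: (idle)
t=22: (idle)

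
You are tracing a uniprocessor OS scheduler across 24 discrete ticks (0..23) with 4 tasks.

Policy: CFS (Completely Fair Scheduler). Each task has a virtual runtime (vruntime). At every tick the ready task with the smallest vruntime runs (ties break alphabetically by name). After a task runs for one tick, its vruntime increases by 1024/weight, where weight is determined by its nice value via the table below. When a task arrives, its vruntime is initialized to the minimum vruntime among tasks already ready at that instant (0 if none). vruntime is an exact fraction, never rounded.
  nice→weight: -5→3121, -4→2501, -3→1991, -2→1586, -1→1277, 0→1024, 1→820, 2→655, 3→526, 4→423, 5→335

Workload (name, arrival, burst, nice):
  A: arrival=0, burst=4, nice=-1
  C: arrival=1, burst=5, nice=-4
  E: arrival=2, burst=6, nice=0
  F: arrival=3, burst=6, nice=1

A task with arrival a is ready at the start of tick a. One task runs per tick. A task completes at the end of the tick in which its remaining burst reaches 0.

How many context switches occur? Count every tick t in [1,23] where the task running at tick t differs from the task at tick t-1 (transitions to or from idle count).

t=0: vr[A=0] → run A
t=1: vr[A=1024/1277 C=1024/1277] → run A
t=2: vr[A=2048/1277 C=1024/1277 E=1024/1277] → run C
t=3: vr[A=2048/1277 C=3868672/3193777 E=1024/1277 F=1024/1277] → run E
t=4: vr[A=2048/1277 C=3868672/3193777 E=2301/1277 F=1024/1277] → run F
t=5: vr[A=2048/1277 C=3868672/3193777 E=2301/1277 F=536832/261785] → run C
t=6: vr[A=2048/1277 C=5176320/3193777 E=2301/1277 F=536832/261785] → run A
t=7: vr[A=3072/1277 C=5176320/3193777 E=2301/1277 F=536832/261785] → run C
t=8: vr[A=3072/1277 C=6483968/3193777 E=2301/1277 F=536832/261785] → run E
t=9: vr[A=3072/1277 C=6483968/3193777 E=3578/1277 F=536832/261785] → run C
t=10: vr[A=3072/1277 C=7791616/3193777 E=3578/1277 F=536832/261785] → run F
t=11: vr[A=3072/1277 C=7791616/3193777 E=3578/1277 F=863744/261785] → run A
t=12: vr[C=7791616/3193777 E=3578/1277 F=863744/261785] → run C
t=13: vr[E=3578/1277 F=863744/261785] → run E
t=14: vr[E=4855/1277 F=863744/261785] → run F
t=15: vr[E=4855/1277 F=1190656/261785] → run E
t=16: vr[E=6132/1277 F=1190656/261785] → run F
t=17: vr[E=6132/1277 F=1517568/261785] → run E
t=18: vr[E=7409/1277 F=1517568/261785] → run F
t=19: vr[E=7409/1277 F=368896/52357] → run E
t=20: vr[F=368896/52357] → run F
t=21: (idle)
t=22: (idle)
t=23: (idle)

context switches = 20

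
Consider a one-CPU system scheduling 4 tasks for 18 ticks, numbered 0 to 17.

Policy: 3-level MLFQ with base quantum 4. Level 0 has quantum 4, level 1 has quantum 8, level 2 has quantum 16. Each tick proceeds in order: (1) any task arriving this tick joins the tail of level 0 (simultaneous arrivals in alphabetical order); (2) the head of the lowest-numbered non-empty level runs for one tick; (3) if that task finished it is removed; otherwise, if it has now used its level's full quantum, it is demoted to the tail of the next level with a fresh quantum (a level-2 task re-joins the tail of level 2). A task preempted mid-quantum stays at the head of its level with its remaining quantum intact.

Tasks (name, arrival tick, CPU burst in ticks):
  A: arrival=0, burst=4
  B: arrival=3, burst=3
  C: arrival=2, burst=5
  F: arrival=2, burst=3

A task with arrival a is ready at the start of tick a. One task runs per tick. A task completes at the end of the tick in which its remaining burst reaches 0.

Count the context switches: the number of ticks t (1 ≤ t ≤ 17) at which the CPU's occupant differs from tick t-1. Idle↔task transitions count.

context switches = 5

t=0: L0/L1/L2 = A/-/- → run A
t=1: L0/L1/L2 = A/-/- → run A
t=2: L0/L1/L2 = ACF/-/- → run A
t=3: L0/L1/L2 = ACFB/-/- → run A
t=4: L0/L1/L2 = CFB/-/- → run C
t=5: L0/L1/L2 = CFB/-/- → run C
t=6: L0/L1/L2 = CFB/-/- → run C
t=7: L0/L1/L2 = CFB/-/- → run C
t=8: L0/L1/L2 = FB/C/- → run F
t=9: L0/L1/L2 = FB/C/- → run F
t=10: L0/L1/L2 = FB/C/- → run F
t=11: L0/L1/L2 = B/C/- → run B
t=12: L0/L1/L2 = B/C/- → run B
t=13: L0/L1/L2 = B/C/- → run B
t=14: L0/L1/L2 = -/C/- → run C
t=15: (idle)
t=16: (idle)
t=17: (idle)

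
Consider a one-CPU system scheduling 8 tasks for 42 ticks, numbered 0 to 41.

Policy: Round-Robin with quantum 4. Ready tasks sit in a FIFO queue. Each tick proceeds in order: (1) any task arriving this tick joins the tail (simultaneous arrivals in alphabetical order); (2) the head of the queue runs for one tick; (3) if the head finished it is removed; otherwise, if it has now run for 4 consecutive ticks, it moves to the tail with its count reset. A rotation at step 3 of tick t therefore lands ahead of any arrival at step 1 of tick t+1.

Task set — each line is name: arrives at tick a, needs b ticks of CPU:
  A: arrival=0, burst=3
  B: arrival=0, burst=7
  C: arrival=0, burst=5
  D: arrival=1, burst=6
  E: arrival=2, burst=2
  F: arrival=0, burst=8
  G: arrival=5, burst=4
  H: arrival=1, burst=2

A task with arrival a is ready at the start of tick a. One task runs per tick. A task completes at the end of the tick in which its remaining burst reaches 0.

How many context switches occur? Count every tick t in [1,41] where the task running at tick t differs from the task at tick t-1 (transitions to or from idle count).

t=0: queue=[A,B,C,F] q_used=0 → run A
t=1: queue=[A,B,C,F,D,H] q_used=1 → run A
t=2: queue=[A,B,C,F,D,H,E] q_used=2 → run A
t=3: queue=[B,C,F,D,H,E] q_used=0 → run B
t=4: queue=[B,C,F,D,H,E] q_used=1 → run B
t=5: queue=[B,C,F,D,H,E,G] q_used=2 → run B
t=6: queue=[B,C,F,D,H,E,G] q_used=3 → run B
t=7: queue=[C,F,D,H,E,G,B] q_used=0 → run C
t=8: queue=[C,F,D,H,E,G,B] q_used=1 → run C
t=9: queue=[C,F,D,H,E,G,B] q_used=2 → run C
t=10: queue=[C,F,D,H,E,G,B] q_used=3 → run C
t=11: queue=[F,D,H,E,G,B,C] q_used=0 → run F
t=12: queue=[F,D,H,E,G,B,C] q_used=1 → run F
t=13: queue=[F,D,H,E,G,B,C] q_used=2 → run F
t=14: queue=[F,D,H,E,G,B,C] q_used=3 → run F
t=15: queue=[D,H,E,G,B,C,F] q_used=0 → run D
t=16: queue=[D,H,E,G,B,C,F] q_used=1 → run D
t=17: queue=[D,H,E,G,B,C,F] q_used=2 → run D
t=18: queue=[D,H,E,G,B,C,F] q_used=3 → run D
t=19: queue=[H,E,G,B,C,F,D] q_used=0 → run H
t=20: queue=[H,E,G,B,C,F,D] q_used=1 → run H
t=21: queue=[E,G,B,C,F,D] q_used=0 → run E
t=22: queue=[E,G,B,C,F,D] q_used=1 → run E
t=23: queue=[G,B,C,F,D] q_used=0 → run G
t=24: queue=[G,B,C,F,D] q_used=1 → run G
t=25: queue=[G,B,C,F,D] q_used=2 → run G
t=26: queue=[G,B,C,F,D] q_used=3 → run G
t=27: queue=[B,C,F,D] q_used=0 → run B
t=28: queue=[B,C,F,D] q_used=1 → run B
t=29: queue=[B,C,F,D] q_used=2 → run B
t=30: queue=[C,F,D] q_used=0 → run C
t=31: queue=[F,D] q_used=0 → run F
t=32: queue=[F,D] q_used=1 → run F
t=33: queue=[F,D] q_used=2 → run F
t=34: queue=[F,D] q_used=3 → run F
t=35: queue=[D] q_used=0 → run D
t=36: queue=[D] q_used=1 → run D
t=37: (idle)
t=38: (idle)
t=39: (idle)
t=40: (idle)
t=41: (idle)

context switches = 12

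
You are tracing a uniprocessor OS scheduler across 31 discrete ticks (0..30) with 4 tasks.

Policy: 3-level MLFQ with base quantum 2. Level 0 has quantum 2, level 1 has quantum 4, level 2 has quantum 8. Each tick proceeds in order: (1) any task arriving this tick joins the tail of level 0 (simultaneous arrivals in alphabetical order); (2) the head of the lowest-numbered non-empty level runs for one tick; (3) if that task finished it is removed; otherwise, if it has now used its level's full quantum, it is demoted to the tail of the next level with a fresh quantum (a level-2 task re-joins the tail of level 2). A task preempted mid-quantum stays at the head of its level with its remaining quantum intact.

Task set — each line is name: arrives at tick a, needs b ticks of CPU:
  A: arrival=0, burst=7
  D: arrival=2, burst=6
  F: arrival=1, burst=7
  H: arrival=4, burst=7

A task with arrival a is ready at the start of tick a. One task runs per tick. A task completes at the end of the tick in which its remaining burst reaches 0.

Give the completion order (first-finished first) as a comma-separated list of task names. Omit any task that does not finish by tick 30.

completion order = D, A, F, H

t=0: L0/L1/L2 = A/-/- → run A
t=1: L0/L1/L2 = AF/-/- → run A
t=2: L0/L1/L2 = FD/A/- → run F
t=3: L0/L1/L2 = FD/A/- → run F
t=4: L0/L1/L2 = DH/AF/- → run D
t=5: L0/L1/L2 = DH/AF/- → run D
t=6: L0/L1/L2 = H/AFD/- → run H
t=7: L0/L1/L2 = H/AFD/- → run H
t=8: L0/L1/L2 = -/AFDH/- → run A
t=9: L0/L1/L2 = -/AFDH/- → run A
t=10: L0/L1/L2 = -/AFDH/- → run A
t=11: L0/L1/L2 = -/AFDH/- → run A
t=12: L0/L1/L2 = -/FDH/A → run F
t=13: L0/L1/L2 = -/FDH/A → run F
t=14: L0/L1/L2 = -/FDH/A → run F
t=15: L0/L1/L2 = -/FDH/A → run F
t=16: L0/L1/L2 = -/DH/AF → run D
t=17: L0/L1/L2 = -/DH/AF → run D
t=18: L0/L1/L2 = -/DH/AF → run D
t=19: L0/L1/L2 = -/DH/AF → run D
t=20: L0/L1/L2 = -/H/AF → run H
t=21: L0/L1/L2 = -/H/AF → run H
t=22: L0/L1/L2 = -/H/AF → run H
t=23: L0/L1/L2 = -/H/AF → run H
t=24: L0/L1/L2 = -/-/AFH → run A
t=25: L0/L1/L2 = -/-/FH → run F
t=26: L0/L1/L2 = -/-/H → run H
t=27: (idle)
t=28: (idle)
t=29: (idle)
t=30: (idle)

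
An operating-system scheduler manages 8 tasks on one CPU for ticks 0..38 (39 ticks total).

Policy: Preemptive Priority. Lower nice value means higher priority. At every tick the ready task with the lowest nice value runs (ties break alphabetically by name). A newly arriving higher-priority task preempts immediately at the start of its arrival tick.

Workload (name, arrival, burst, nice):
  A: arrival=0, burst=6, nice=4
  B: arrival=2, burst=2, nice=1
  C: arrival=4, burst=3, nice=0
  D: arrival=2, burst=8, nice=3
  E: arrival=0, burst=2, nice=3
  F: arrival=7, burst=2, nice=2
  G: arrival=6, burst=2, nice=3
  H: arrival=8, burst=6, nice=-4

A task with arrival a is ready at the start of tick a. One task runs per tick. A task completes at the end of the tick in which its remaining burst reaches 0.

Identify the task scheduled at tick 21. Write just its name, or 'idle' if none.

t=0: ready={A,E} → run E
t=1: ready={A,E} → run E
t=2: ready={A,B,D} → run B
t=3: ready={A,B,D} → run B
t=4: ready={A,C,D} → run C
t=5: ready={A,C,D} → run C
t=6: ready={A,C,D,G} → run C
t=7: ready={A,D,F,G} → run F
t=8: ready={A,D,F,G,H} → run H
t=9: ready={A,D,F,G,H} → run H
t=10: ready={A,D,F,G,H} → run H
t=11: ready={A,D,F,G,H} → run H
t=12: ready={A,D,F,G,H} → run H
t=13: ready={A,D,F,G,H} → run H
t=14: ready={A,D,F,G} → run F
t=15: ready={A,D,G} → run D
t=16: ready={A,D,G} → run D
t=17: ready={A,D,G} → run D
t=18: ready={A,D,G} → run D
t=19: ready={A,D,G} → run D
t=20: ready={A,D,G} → run D
t=21: ready={A,D,G} → run D
t=22: ready={A,D,G} → run D
t=23: ready={A,G} → run G
t=24: ready={A,G} → run G
t=25: ready={A} → run A
t=26: ready={A} → run A
t=27: ready={A} → run A
t=28: ready={A} → run A
t=29: ready={A} → run A
t=30: ready={A} → run A
t=31: (idle)
t=32: (idle)
t=33: (idle)
t=34: (idle)
t=35: (idle)
t=36: (idle)
t=37: (idle)
t=38: (idle)

running at tick 21 = D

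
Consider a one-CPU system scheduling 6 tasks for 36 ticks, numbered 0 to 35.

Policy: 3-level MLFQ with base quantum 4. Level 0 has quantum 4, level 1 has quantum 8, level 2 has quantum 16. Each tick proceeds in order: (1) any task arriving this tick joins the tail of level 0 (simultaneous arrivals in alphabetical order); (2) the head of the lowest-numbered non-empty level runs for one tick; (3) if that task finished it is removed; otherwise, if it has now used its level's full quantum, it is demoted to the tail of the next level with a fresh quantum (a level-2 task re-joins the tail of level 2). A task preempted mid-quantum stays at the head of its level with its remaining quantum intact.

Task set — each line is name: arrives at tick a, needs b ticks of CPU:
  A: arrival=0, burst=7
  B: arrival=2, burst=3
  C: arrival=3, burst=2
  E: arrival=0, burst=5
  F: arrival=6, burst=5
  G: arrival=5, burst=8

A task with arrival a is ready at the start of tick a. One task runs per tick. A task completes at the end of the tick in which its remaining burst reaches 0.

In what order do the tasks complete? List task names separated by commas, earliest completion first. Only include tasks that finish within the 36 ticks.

completion order = B, C, A, E, G, F

t=0: L0/L1/L2 = AE/-/- → run A
t=1: L0/L1/L2 = AE/-/- → run A
t=2: L0/L1/L2 = AEB/-/- → run A
t=3: L0/L1/L2 = AEBC/-/- → run A
t=4: L0/L1/L2 = EBC/A/- → run E
t=5: L0/L1/L2 = EBCG/A/- → run E
t=6: L0/L1/L2 = EBCGF/A/- → run E
t=7: L0/L1/L2 = EBCGF/A/- → run E
t=8: L0/L1/L2 = BCGF/AE/- → run B
t=9: L0/L1/L2 = BCGF/AE/- → run B
t=10: L0/L1/L2 = BCGF/AE/- → run B
t=11: L0/L1/L2 = CGF/AE/- → run C
t=12: L0/L1/L2 = CGF/AE/- → run C
t=13: L0/L1/L2 = GF/AE/- → run G
t=14: L0/L1/L2 = GF/AE/- → run G
t=15: L0/L1/L2 = GF/AE/- → run G
t=16: L0/L1/L2 = GF/AE/- → run G
t=17: L0/L1/L2 = F/AEG/- → run F
t=18: L0/L1/L2 = F/AEG/- → run F
t=19: L0/L1/L2 = F/AEG/- → run F
t=20: L0/L1/L2 = F/AEG/- → run F
t=21: L0/L1/L2 = -/AEGF/- → run A
t=22: L0/L1/L2 = -/AEGF/- → run A
t=23: L0/L1/L2 = -/AEGF/- → run A
t=24: L0/L1/L2 = -/EGF/- → run E
t=25: L0/L1/L2 = -/GF/- → run G
t=26: L0/L1/L2 = -/GF/- → run G
t=27: L0/L1/L2 = -/GF/- → run G
t=28: L0/L1/L2 = -/GF/- → run G
t=29: L0/L1/L2 = -/F/- → run F
t=30: (idle)
t=31: (idle)
t=32: (idle)
t=33: (idle)
t=34: (idle)
t=35: (idle)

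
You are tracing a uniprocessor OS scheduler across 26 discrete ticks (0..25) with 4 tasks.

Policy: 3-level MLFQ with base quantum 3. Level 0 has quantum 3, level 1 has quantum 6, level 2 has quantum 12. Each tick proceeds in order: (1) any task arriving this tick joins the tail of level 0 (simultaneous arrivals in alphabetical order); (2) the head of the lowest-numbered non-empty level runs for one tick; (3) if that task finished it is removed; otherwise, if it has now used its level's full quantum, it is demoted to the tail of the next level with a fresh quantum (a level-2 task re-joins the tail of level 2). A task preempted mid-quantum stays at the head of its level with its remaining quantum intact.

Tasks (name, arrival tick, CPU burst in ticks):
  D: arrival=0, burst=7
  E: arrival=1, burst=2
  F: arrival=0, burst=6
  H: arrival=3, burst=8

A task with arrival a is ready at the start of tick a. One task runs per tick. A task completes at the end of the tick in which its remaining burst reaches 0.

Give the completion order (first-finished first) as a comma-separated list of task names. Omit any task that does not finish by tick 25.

completion order = E, D, F, H

t=0: L0/L1/L2 = DF/-/- → run D
t=1: L0/L1/L2 = DFE/-/- → run D
t=2: L0/L1/L2 = DFE/-/- → run D
t=3: L0/L1/L2 = FEH/D/- → run F
t=4: L0/L1/L2 = FEH/D/- → run F
t=5: L0/L1/L2 = FEH/D/- → run F
t=6: L0/L1/L2 = EH/DF/- → run E
t=7: L0/L1/L2 = EH/DF/- → run E
t=8: L0/L1/L2 = H/DF/- → run H
t=9: L0/L1/L2 = H/DF/- → run H
t=10: L0/L1/L2 = H/DF/- → run H
t=11: L0/L1/L2 = -/DFH/- → run D
t=12: L0/L1/L2 = -/DFH/- → run D
t=13: L0/L1/L2 = -/DFH/- → run D
t=14: L0/L1/L2 = -/DFH/- → run D
t=15: L0/L1/L2 = -/FH/- → run F
t=16: L0/L1/L2 = -/FH/- → run F
t=17: L0/L1/L2 = -/FH/- → run F
t=18: L0/L1/L2 = -/H/- → run H
t=19: L0/L1/L2 = -/H/- → run H
t=20: L0/L1/L2 = -/H/- → run H
t=21: L0/L1/L2 = -/H/- → run H
t=22: L0/L1/L2 = -/H/- → run H
t=23: (idle)
t=24: (idle)
t=25: (idle)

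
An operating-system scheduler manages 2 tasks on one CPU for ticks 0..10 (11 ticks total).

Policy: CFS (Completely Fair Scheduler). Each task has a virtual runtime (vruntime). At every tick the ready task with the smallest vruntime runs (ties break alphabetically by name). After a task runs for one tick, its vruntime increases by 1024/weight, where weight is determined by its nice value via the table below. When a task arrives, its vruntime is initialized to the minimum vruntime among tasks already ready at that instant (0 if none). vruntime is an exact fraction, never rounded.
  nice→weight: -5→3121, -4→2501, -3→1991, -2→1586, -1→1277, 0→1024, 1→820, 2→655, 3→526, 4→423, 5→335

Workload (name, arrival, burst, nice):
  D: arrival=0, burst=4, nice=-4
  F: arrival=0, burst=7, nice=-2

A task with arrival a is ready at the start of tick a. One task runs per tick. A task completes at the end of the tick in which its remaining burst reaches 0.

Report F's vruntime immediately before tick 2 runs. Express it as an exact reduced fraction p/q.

t=0: vr[D=0 F=0] → run D
t=1: vr[D=1024/2501 F=0] → run F
t=2: vr[D=1024/2501 F=512/793] → run D
t=3: vr[D=2048/2501 F=512/793] → run F
t=4: vr[D=2048/2501 F=1024/793] → run D
t=5: vr[D=3072/2501 F=1024/793] → run D
t=6: vr[F=1024/793] → run F
t=7: vr[F=1536/793] → run F
t=8: vr[F=2048/793] → run F
t=9: vr[F=2560/793] → run F
t=10: vr[F=3072/793] → run F

vruntime(F, start of tick 2) = 512/793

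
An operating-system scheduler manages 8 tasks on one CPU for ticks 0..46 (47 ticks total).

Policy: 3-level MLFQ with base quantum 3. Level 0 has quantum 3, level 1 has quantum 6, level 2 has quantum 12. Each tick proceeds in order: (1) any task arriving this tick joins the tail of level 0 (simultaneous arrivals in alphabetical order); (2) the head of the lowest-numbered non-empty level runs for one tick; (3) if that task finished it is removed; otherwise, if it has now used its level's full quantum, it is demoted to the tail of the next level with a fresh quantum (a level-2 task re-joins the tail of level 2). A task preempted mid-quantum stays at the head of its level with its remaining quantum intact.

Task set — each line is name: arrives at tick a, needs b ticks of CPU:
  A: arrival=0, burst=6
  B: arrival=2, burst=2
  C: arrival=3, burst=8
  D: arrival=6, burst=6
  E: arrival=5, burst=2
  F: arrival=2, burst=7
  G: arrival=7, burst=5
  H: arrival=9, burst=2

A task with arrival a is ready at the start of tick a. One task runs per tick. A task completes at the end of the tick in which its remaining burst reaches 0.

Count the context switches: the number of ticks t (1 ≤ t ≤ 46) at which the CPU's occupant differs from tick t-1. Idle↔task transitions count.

t=0: L0/L1/L2 = A/-/- → run A
t=1: L0/L1/L2 = A/-/- → run A
t=2: L0/L1/L2 = ABF/-/- → run A
t=3: L0/L1/L2 = BFC/A/- → run B
t=4: L0/L1/L2 = BFC/A/- → run B
t=5: L0/L1/L2 = FCE/A/- → run F
t=6: L0/L1/L2 = FCED/A/- → run F
t=7: L0/L1/L2 = FCEDG/A/- → run F
t=8: L0/L1/L2 = CEDG/AF/- → run C
t=9: L0/L1/L2 = CEDGH/AF/- → run C
t=10: L0/L1/L2 = CEDGH/AF/- → run C
t=11: L0/L1/L2 = EDGH/AFC/- → run E
t=12: L0/L1/L2 = EDGH/AFC/- → run E
t=13: L0/L1/L2 = DGH/AFC/- → run D
t=14: L0/L1/L2 = DGH/AFC/- → run D
t=15: L0/L1/L2 = DGH/AFC/- → run D
t=16: L0/L1/L2 = GH/AFCD/- → run G
t=17: L0/L1/L2 = GH/AFCD/- → run G
t=18: L0/L1/L2 = GH/AFCD/- → run G
t=19: L0/L1/L2 = H/AFCDG/- → run H
t=20: L0/L1/L2 = H/AFCDG/- → run H
t=21: L0/L1/L2 = -/AFCDG/- → run A
t=22: L0/L1/L2 = -/AFCDG/- → run A
t=23: L0/L1/L2 = -/AFCDG/- → run A
t=24: L0/L1/L2 = -/FCDG/- → run F
t=25: L0/L1/L2 = -/FCDG/- → run F
t=26: L0/L1/L2 = -/FCDG/- → run F
t=27: L0/L1/L2 = -/FCDG/- → run F
t=28: L0/L1/L2 = -/CDG/- → run C
t=29: L0/L1/L2 = -/CDG/- → run C
t=30: L0/L1/L2 = -/CDG/- → run C
t=31: L0/L1/L2 = -/CDG/- → run C
t=32: L0/L1/L2 = -/CDG/- → run C
t=33: L0/L1/L2 = -/DG/- → run D
t=34: L0/L1/L2 = -/DG/- → run D
t=35: L0/L1/L2 = -/DG/- → run D
t=36: L0/L1/L2 = -/G/- → run G
t=37: L0/L1/L2 = -/G/- → run G
t=38: (idle)
t=39: (idle)
t=40: (idle)
t=41: (idle)
t=42: (idle)
t=43: (idle)
t=44: (idle)
t=45: (idle)
t=46: (idle)

context switches = 13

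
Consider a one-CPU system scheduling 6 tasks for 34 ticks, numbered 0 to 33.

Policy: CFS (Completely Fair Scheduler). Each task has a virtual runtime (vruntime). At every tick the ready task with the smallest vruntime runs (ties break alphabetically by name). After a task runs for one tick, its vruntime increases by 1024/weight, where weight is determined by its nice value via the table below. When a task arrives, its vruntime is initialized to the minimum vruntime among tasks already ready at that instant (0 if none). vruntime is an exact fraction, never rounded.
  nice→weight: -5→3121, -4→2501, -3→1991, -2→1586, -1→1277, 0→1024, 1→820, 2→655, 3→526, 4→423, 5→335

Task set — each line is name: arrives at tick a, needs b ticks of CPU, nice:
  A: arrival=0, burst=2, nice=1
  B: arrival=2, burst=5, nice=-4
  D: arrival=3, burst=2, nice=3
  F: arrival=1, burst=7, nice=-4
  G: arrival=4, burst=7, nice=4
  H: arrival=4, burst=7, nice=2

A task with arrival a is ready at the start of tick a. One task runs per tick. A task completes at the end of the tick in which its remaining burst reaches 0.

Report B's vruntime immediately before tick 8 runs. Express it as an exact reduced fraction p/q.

vruntime(B, start of tick 8) = 25856/12505

t=0: vr[A=0] → run A
t=1: vr[A=256/205 F=256/205] → run A
t=2: vr[B=256/205 F=256/205] → run B
t=3: vr[B=20736/12505 D=256/205 F=256/205] → run D
t=4: vr[B=20736/12505 D=172288/53915 F=256/205 G=256/205 H=256/205] → run F
t=5: vr[B=20736/12505 D=172288/53915 F=20736/12505 G=256/205 H=256/205] → run G
t=6: vr[B=20736/12505 D=172288/53915 F=20736/12505 G=318208/86715 H=256/205] → run H
t=7: vr[B=20736/12505 D=172288/53915 F=20736/12505 G=318208/86715 H=15104/5371] → run B
t=8: vr[B=25856/12505 D=172288/53915 F=20736/12505 G=318208/86715 H=15104/5371] → run F
t=9: vr[B=25856/12505 D=172288/53915 F=25856/12505 G=318208/86715 H=15104/5371] → run B
t=10: vr[B=30976/12505 D=172288/53915 F=25856/12505 G=318208/86715 H=15104/5371] → run F
t=11: vr[B=30976/12505 D=172288/53915 F=30976/12505 G=318208/86715 H=15104/5371] → run B
t=12: vr[B=36096/12505 D=172288/53915 F=30976/12505 G=318208/86715 H=15104/5371] → run F
t=13: vr[B=36096/12505 D=172288/53915 F=36096/12505 G=318208/86715 H=15104/5371] → run H
t=14: vr[B=36096/12505 D=172288/53915 F=36096/12505 G=318208/86715 H=117504/26855] → run B
t=15: vr[D=172288/53915 F=36096/12505 G=318208/86715 H=117504/26855] → run F
t=16: vr[D=172288/53915 F=41216/12505 G=318208/86715 H=117504/26855] → run D
t=17: vr[F=41216/12505 G=318208/86715 H=117504/26855] → run F
t=18: vr[F=46336/12505 G=318208/86715 H=117504/26855] → run G
t=19: vr[F=46336/12505 G=528128/86715 H=117504/26855] → run F
t=20: vr[G=528128/86715 H=117504/26855] → run H
t=21: vr[G=528128/86715 H=159488/26855] → run H
t=22: vr[G=528128/86715 H=201472/26855] → run G
t=23: vr[G=246016/28905 H=201472/26855] → run H
t=24: vr[G=246016/28905 H=243456/26855] → run G
t=25: vr[G=947968/86715 H=243456/26855] → run H
t=26: vr[G=947968/86715 H=57088/5371] → run H
t=27: vr[G=947968/86715] → run G
t=28: vr[G=1157888/86715] → run G
t=29: vr[G=455936/28905] → run G
t=30: (idle)
t=31: (idle)
t=32: (idle)
t=33: (idle)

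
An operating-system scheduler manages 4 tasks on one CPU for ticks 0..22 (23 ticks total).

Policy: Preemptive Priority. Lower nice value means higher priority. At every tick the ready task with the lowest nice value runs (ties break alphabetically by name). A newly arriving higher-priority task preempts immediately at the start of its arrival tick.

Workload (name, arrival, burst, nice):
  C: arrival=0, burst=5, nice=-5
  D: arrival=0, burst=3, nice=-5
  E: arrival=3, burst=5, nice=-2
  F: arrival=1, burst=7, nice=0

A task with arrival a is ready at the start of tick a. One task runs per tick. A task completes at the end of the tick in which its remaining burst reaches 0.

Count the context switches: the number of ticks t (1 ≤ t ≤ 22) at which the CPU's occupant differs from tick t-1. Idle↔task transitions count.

context switches = 4

t=0: ready={C,D} → run C
t=1: ready={C,D,F} → run C
t=2: ready={C,D,F} → run C
t=3: ready={C,D,E,F} → run C
t=4: ready={C,D,E,F} → run C
t=5: ready={D,E,F} → run D
t=6: ready={D,E,F} → run D
t=7: ready={D,E,F} → run D
t=8: ready={E,F} → run E
t=9: ready={E,F} → run E
t=10: ready={E,F} → run E
t=11: ready={E,F} → run E
t=12: ready={E,F} → run E
t=13: ready={F} → run F
t=14: ready={F} → run F
t=15: ready={F} → run F
t=16: ready={F} → run F
t=17: ready={F} → run F
t=18: ready={F} → run F
t=19: ready={F} → run F
t=20: (idle)
t=21: (idle)
t=22: (idle)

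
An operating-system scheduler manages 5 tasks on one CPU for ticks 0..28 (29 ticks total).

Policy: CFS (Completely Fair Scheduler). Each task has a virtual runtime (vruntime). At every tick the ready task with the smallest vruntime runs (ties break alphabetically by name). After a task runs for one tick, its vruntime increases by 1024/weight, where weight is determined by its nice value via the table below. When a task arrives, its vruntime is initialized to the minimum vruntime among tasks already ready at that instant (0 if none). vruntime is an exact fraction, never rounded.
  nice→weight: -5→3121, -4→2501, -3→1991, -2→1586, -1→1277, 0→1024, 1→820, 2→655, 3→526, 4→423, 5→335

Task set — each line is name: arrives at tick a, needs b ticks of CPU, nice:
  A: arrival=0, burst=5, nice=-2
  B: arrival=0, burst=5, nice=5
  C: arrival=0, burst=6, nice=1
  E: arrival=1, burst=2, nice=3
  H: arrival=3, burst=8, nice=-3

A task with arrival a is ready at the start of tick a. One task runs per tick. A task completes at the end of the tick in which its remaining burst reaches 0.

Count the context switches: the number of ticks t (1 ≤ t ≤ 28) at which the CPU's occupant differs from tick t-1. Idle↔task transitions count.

context switches = 22

t=0: vr[A=0 B=0 C=0] → run A
t=1: vr[A=512/793 B=0 C=0 E=0] → run B
t=2: vr[A=512/793 B=1024/335 C=0 E=0] → run C
t=3: vr[A=512/793 B=1024/335 C=256/205 E=0 H=0] → run E
t=4: vr[A=512/793 B=1024/335 C=256/205 E=512/263 H=0] → run H
t=5: vr[A=512/793 B=1024/335 C=256/205 E=512/263 H=1024/1991] → run H
t=6: vr[A=512/793 B=1024/335 C=256/205 E=512/263 H=2048/1991] → run A
t=7: vr[A=1024/793 B=1024/335 C=256/205 E=512/263 H=2048/1991] → run H
t=8: vr[A=1024/793 B=1024/335 C=256/205 E=512/263 H=3072/1991] → run C
t=9: vr[A=1024/793 B=1024/335 C=512/205 E=512/263 H=3072/1991] → run A
t=10: vr[A=1536/793 B=1024/335 C=512/205 E=512/263 H=3072/1991] → run H
t=11: vr[A=1536/793 B=1024/335 C=512/205 E=512/263 H=4096/1991] → run A
t=12: vr[A=2048/793 B=1024/335 C=512/205 E=512/263 H=4096/1991] → run E
t=13: vr[A=2048/793 B=1024/335 C=512/205 H=4096/1991] → run H
t=14: vr[A=2048/793 B=1024/335 C=512/205 H=5120/1991] → run C
t=15: vr[A=2048/793 B=1024/335 C=768/205 H=5120/1991] → run H
t=16: vr[A=2048/793 B=1024/335 C=768/205 H=6144/1991] → run A
t=17: vr[B=1024/335 C=768/205 H=6144/1991] → run B
t=18: vr[B=2048/335 C=768/205 H=6144/1991] → run H
t=19: vr[B=2048/335 C=768/205 H=7168/1991] → run H
t=20: vr[B=2048/335 C=768/205] → run C
t=21: vr[B=2048/335 C=1024/205] → run C
t=22: vr[B=2048/335 C=256/41] → run B
t=23: vr[B=3072/335 C=256/41] → run C
t=24: vr[B=3072/335] → run B
t=25: vr[B=4096/335] → run B
t=26: (idle)
t=27: (idle)
t=28: (idle)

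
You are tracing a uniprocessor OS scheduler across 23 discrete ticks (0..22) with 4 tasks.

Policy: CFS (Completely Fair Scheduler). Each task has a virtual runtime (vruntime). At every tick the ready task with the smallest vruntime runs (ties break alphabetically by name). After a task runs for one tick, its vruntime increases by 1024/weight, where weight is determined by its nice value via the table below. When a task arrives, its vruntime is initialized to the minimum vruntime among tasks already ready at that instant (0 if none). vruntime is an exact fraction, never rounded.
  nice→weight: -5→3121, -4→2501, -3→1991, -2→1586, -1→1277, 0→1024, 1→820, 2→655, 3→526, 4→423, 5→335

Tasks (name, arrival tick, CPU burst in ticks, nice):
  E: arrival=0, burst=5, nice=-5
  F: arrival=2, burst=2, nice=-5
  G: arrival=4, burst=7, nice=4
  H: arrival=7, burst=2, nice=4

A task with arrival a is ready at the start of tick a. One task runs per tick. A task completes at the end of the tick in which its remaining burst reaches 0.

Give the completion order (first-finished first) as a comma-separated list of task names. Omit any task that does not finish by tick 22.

completion order = F, E, H, G

t=0: vr[E=0] → run E
t=1: vr[E=1024/3121] → run E
t=2: vr[E=2048/3121 F=2048/3121] → run E
t=3: vr[E=3072/3121 F=2048/3121] → run F
t=4: vr[E=3072/3121 F=3072/3121 G=3072/3121] → run E
t=5: vr[E=4096/3121 F=3072/3121 G=3072/3121] → run F
t=6: vr[E=4096/3121 G=3072/3121] → run G
t=7: vr[E=4096/3121 G=4495360/1320183 H=4096/3121] → run E
t=8: vr[G=4495360/1320183 H=4096/3121] → run H
t=9: vr[G=4495360/1320183 H=4928512/1320183] → run G
t=10: vr[G=7691264/1320183 H=4928512/1320183] → run H
t=11: vr[G=7691264/1320183] → run G
t=12: vr[G=3629056/440061] → run G
t=13: vr[G=14083072/1320183] → run G
t=14: vr[G=17278976/1320183] → run G
t=15: vr[G=6824960/440061] → run G
t=16: (idle)
t=17: (idle)
t=18: (idle)
t=19: (idle)
t=20: (idle)
t=21: (idle)
t=22: (idle)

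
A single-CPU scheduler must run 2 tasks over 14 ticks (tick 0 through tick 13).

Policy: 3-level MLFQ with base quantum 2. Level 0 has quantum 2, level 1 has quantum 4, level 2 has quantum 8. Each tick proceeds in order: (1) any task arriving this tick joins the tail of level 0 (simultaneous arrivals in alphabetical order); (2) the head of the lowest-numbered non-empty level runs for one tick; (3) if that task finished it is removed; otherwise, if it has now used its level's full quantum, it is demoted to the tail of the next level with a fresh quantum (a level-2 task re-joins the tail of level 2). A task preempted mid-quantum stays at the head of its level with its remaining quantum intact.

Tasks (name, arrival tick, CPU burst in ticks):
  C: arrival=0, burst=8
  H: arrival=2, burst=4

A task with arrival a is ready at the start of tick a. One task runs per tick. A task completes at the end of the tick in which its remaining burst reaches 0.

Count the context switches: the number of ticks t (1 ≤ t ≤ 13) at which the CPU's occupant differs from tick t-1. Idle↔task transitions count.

t=0: L0/L1/L2 = C/-/- → run C
t=1: L0/L1/L2 = C/-/- → run C
t=2: L0/L1/L2 = H/C/- → run H
t=3: L0/L1/L2 = H/C/- → run H
t=4: L0/L1/L2 = -/CH/- → run C
t=5: L0/L1/L2 = -/CH/- → run C
t=6: L0/L1/L2 = -/CH/- → run C
t=7: L0/L1/L2 = -/CH/- → run C
t=8: L0/L1/L2 = -/H/C → run H
t=9: L0/L1/L2 = -/H/C → run H
t=10: L0/L1/L2 = -/-/C → run C
t=11: L0/L1/L2 = -/-/C → run C
t=12: (idle)
t=13: (idle)

context switches = 5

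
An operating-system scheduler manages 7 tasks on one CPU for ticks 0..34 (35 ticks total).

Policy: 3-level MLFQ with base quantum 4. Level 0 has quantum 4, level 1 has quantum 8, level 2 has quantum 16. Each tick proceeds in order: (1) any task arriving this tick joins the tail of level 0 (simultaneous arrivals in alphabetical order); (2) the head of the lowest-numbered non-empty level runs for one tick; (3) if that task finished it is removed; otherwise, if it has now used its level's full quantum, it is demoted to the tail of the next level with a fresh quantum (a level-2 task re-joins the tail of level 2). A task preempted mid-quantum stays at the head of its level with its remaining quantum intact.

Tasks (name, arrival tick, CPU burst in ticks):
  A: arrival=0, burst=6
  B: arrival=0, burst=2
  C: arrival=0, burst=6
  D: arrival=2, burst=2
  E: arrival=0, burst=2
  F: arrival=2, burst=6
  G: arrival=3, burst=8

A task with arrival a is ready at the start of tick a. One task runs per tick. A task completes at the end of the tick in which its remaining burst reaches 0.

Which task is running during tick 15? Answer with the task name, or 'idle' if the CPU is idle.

t=0: L0/L1/L2 = ABCE/-/- → run A
t=1: L0/L1/L2 = ABCE/-/- → run A
t=2: L0/L1/L2 = ABCEDF/-/- → run A
t=3: L0/L1/L2 = ABCEDFG/-/- → run A
t=4: L0/L1/L2 = BCEDFG/A/- → run B
t=5: L0/L1/L2 = BCEDFG/A/- → run B
t=6: L0/L1/L2 = CEDFG/A/- → run C
t=7: L0/L1/L2 = CEDFG/A/- → run C
t=8: L0/L1/L2 = CEDFG/A/- → run C
t=9: L0/L1/L2 = CEDFG/A/- → run C
t=10: L0/L1/L2 = EDFG/AC/- → run E
t=11: L0/L1/L2 = EDFG/AC/- → run E
t=12: L0/L1/L2 = DFG/AC/- → run D
t=13: L0/L1/L2 = DFG/AC/- → run D
t=14: L0/L1/L2 = FG/AC/- → run F
t=15: L0/L1/L2 = FG/AC/- → run F
t=16: L0/L1/L2 = FG/AC/- → run F
t=17: L0/L1/L2 = FG/AC/- → run F
t=18: L0/L1/L2 = G/ACF/- → run G
t=19: L0/L1/L2 = G/ACF/- → run G
t=20: L0/L1/L2 = G/ACF/- → run G
t=21: L0/L1/L2 = G/ACF/- → run G
t=22: L0/L1/L2 = -/ACFG/- → run A
t=23: L0/L1/L2 = -/ACFG/- → run A
t=24: L0/L1/L2 = -/CFG/- → run C
t=25: L0/L1/L2 = -/CFG/- → run C
t=26: L0/L1/L2 = -/FG/- → run F
t=27: L0/L1/L2 = -/FG/- → run F
t=28: L0/L1/L2 = -/G/- → run G
t=29: L0/L1/L2 = -/G/- → run G
t=30: L0/L1/L2 = -/G/- → run G
t=31: L0/L1/L2 = -/G/- → run G
t=32: (idle)
t=33: (idle)
t=34: (idle)

running at tick 15 = F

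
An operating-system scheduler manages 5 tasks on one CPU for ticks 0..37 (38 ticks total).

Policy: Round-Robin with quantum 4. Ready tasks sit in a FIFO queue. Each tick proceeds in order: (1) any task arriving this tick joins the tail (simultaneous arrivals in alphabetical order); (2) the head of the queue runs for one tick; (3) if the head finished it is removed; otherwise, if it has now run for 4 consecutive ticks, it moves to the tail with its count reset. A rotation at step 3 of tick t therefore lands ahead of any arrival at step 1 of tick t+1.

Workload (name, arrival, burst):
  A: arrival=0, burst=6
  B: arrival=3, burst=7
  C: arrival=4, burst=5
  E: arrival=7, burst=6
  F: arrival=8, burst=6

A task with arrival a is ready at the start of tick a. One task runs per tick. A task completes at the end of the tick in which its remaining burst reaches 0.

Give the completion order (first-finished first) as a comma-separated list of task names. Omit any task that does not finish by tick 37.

t=0: queue=[A] q_used=0 → run A
t=1: queue=[A] q_used=1 → run A
t=2: queue=[A] q_used=2 → run A
t=3: queue=[A,B] q_used=3 → run A
t=4: queue=[B,A,C] q_used=0 → run B
t=5: queue=[B,A,C] q_used=1 → run B
t=6: queue=[B,A,C] q_used=2 → run B
t=7: queue=[B,A,C,E] q_used=3 → run B
t=8: queue=[A,C,E,B,F] q_used=0 → run A
t=9: queue=[A,C,E,B,F] q_used=1 → run A
t=10: queue=[C,E,B,F] q_used=0 → run C
t=11: queue=[C,E,B,F] q_used=1 → run C
t=12: queue=[C,E,B,F] q_used=2 → run C
t=13: queue=[C,E,B,F] q_used=3 → run C
t=14: queue=[E,B,F,C] q_used=0 → run E
t=15: queue=[E,B,F,C] q_used=1 → run E
t=16: queue=[E,B,F,C] q_used=2 → run E
t=17: queue=[E,B,F,C] q_used=3 → run E
t=18: queue=[B,F,C,E] q_used=0 → run B
t=19: queue=[B,F,C,E] q_used=1 → run B
t=20: queue=[B,F,C,E] q_used=2 → run B
t=21: queue=[F,C,E] q_used=0 → run F
t=22: queue=[F,C,E] q_used=1 → run F
t=23: queue=[F,C,E] q_used=2 → run F
t=24: queue=[F,C,E] q_used=3 → run F
t=25: queue=[C,E,F] q_used=0 → run C
t=26: queue=[E,F] q_used=0 → run E
t=27: queue=[E,F] q_used=1 → run E
t=28: queue=[F] q_used=0 → run F
t=29: queue=[F] q_used=1 → run F
t=30: (idle)
t=31: (idle)
t=32: (idle)
t=33: (idle)
t=34: (idle)
t=35: (idle)
t=36: (idle)
t=37: (idle)

completion order = A, B, C, E, F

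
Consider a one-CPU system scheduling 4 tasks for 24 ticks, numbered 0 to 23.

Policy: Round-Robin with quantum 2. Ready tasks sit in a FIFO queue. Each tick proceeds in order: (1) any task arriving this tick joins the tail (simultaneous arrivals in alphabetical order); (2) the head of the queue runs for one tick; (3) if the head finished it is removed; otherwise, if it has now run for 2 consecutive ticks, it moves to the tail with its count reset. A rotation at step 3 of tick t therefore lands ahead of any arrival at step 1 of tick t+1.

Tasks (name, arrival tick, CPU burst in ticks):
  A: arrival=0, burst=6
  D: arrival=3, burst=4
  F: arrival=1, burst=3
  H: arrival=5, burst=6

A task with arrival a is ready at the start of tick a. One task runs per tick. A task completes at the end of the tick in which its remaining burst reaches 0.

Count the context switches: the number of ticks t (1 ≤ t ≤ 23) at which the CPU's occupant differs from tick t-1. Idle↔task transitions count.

context switches = 9

t=0: queue=[A] q_used=0 → run A
t=1: queue=[A,F] q_used=1 → run A
t=2: queue=[F,A] q_used=0 → run F
t=3: queue=[F,A,D] q_used=1 → run F
t=4: queue=[A,D,F] q_used=0 → run A
t=5: queue=[A,D,F,H] q_used=1 → run A
t=6: queue=[D,F,H,A] q_used=0 → run D
t=7: queue=[D,F,H,A] q_used=1 → run D
t=8: queue=[F,H,A,D] q_used=0 → run F
t=9: queue=[H,A,D] q_used=0 → run H
t=10: queue=[H,A,D] q_used=1 → run H
t=11: queue=[A,D,H] q_used=0 → run A
t=12: queue=[A,D,H] q_used=1 → run A
t=13: queue=[D,H] q_used=0 → run D
t=14: queue=[D,H] q_used=1 → run D
t=15: queue=[H] q_used=0 → run H
t=16: queue=[H] q_used=1 → run H
t=17: queue=[H] q_used=0 → run H
t=18: queue=[H] q_used=1 → run H
t=19: (idle)
t=20: (idle)
t=21: (idle)
t=22: (idle)
t=23: (idle)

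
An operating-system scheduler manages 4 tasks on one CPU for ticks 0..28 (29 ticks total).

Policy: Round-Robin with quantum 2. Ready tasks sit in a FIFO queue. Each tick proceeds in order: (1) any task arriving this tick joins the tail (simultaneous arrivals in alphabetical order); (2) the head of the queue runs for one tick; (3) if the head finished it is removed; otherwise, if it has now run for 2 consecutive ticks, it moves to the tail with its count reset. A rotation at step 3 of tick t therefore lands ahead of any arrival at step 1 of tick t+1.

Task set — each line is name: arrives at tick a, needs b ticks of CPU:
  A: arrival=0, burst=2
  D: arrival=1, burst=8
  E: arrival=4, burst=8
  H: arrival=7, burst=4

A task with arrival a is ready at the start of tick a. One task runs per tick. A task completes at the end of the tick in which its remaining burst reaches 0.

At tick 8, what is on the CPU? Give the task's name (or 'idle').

running at tick 8 = D

t=0: queue=[A] q_used=0 → run A
t=1: queue=[A,D] q_used=1 → run A
t=2: queue=[D] q_used=0 → run D
t=3: queue=[D] q_used=1 → run D
t=4: queue=[D,E] q_used=0 → run D
t=5: queue=[D,E] q_used=1 → run D
t=6: queue=[E,D] q_used=0 → run E
t=7: queue=[E,D,H] q_used=1 → run E
t=8: queue=[D,H,E] q_used=0 → run D
t=9: queue=[D,H,E] q_used=1 → run D
t=10: queue=[H,E,D] q_used=0 → run H
t=11: queue=[H,E,D] q_used=1 → run H
t=12: queue=[E,D,H] q_used=0 → run E
t=13: queue=[E,D,H] q_used=1 → run E
t=14: queue=[D,H,E] q_used=0 → run D
t=15: queue=[D,H,E] q_used=1 → run D
t=16: queue=[H,E] q_used=0 → run H
t=17: queue=[H,E] q_used=1 → run H
t=18: queue=[E] q_used=0 → run E
t=19: queue=[E] q_used=1 → run E
t=20: queue=[E] q_used=0 → run E
t=21: queue=[E] q_used=1 → run E
t=22: (idle)
t=23: (idle)
t=24: (idle)
t=25: (idle)
t=26: (idle)
t=27: (idle)
t=28: (idle)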